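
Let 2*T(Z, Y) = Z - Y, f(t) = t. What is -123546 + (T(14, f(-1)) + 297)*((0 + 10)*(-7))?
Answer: -144861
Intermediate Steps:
T(Z, Y) = Z/2 - Y/2 (T(Z, Y) = (Z - Y)/2 = Z/2 - Y/2)
-123546 + (T(14, f(-1)) + 297)*((0 + 10)*(-7)) = -123546 + (((½)*14 - ½*(-1)) + 297)*((0 + 10)*(-7)) = -123546 + ((7 + ½) + 297)*(10*(-7)) = -123546 + (15/2 + 297)*(-70) = -123546 + (609/2)*(-70) = -123546 - 21315 = -144861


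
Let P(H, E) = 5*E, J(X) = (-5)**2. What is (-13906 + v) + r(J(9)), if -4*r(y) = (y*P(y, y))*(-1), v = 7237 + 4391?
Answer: -5987/4 ≈ -1496.8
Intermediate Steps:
v = 11628
J(X) = 25
r(y) = 5*y**2/4 (r(y) = -y*(5*y)*(-1)/4 = -5*y**2*(-1)/4 = -(-5)*y**2/4 = 5*y**2/4)
(-13906 + v) + r(J(9)) = (-13906 + 11628) + (5/4)*25**2 = -2278 + (5/4)*625 = -2278 + 3125/4 = -5987/4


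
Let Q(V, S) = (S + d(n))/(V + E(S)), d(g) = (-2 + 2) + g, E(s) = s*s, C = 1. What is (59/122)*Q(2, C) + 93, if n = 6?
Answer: 34451/366 ≈ 94.128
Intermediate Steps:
E(s) = s²
d(g) = g (d(g) = 0 + g = g)
Q(V, S) = (6 + S)/(V + S²) (Q(V, S) = (S + 6)/(V + S²) = (6 + S)/(V + S²))
(59/122)*Q(2, C) + 93 = (59/122)*((6 + 1)/(2 + 1²)) + 93 = (59*(1/122))*(7/(2 + 1)) + 93 = 59*(7/3)/122 + 93 = 59*((⅓)*7)/122 + 93 = (59/122)*(7/3) + 93 = 413/366 + 93 = 34451/366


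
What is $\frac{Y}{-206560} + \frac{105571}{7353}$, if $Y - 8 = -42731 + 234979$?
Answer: $\frac{637283981}{47463615} \approx 13.427$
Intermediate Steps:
$Y = 192256$ ($Y = 8 + \left(-42731 + 234979\right) = 8 + 192248 = 192256$)
$\frac{Y}{-206560} + \frac{105571}{7353} = \frac{192256}{-206560} + \frac{105571}{7353} = 192256 \left(- \frac{1}{206560}\right) + 105571 \cdot \frac{1}{7353} = - \frac{6008}{6455} + \frac{105571}{7353} = \frac{637283981}{47463615}$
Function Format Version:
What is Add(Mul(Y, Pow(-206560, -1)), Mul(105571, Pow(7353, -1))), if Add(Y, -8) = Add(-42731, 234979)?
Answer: Rational(637283981, 47463615) ≈ 13.427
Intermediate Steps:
Y = 192256 (Y = Add(8, Add(-42731, 234979)) = Add(8, 192248) = 192256)
Add(Mul(Y, Pow(-206560, -1)), Mul(105571, Pow(7353, -1))) = Add(Mul(192256, Pow(-206560, -1)), Mul(105571, Pow(7353, -1))) = Add(Mul(192256, Rational(-1, 206560)), Mul(105571, Rational(1, 7353))) = Add(Rational(-6008, 6455), Rational(105571, 7353)) = Rational(637283981, 47463615)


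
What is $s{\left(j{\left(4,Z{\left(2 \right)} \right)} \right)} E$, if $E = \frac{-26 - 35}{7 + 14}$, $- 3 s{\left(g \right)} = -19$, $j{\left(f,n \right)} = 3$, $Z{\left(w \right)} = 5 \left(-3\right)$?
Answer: $- \frac{1159}{63} \approx -18.397$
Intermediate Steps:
$Z{\left(w \right)} = -15$
$s{\left(g \right)} = \frac{19}{3}$ ($s{\left(g \right)} = \left(- \frac{1}{3}\right) \left(-19\right) = \frac{19}{3}$)
$E = - \frac{61}{21} \approx -2.9048$
$s{\left(j{\left(4,Z{\left(2 \right)} \right)} \right)} E = \frac{19}{3} \left(- \frac{61}{21}\right) = - \frac{1159}{63}$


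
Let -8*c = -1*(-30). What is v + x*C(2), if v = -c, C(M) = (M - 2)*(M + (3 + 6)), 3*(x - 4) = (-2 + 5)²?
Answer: 15/4 ≈ 3.7500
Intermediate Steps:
c = -15/4 (c = -(-1)*(-30)/8 = -⅛*30 = -15/4 ≈ -3.7500)
x = 7 (x = 4 + (-2 + 5)²/3 = 4 + (⅓)*3² = 4 + (⅓)*9 = 4 + 3 = 7)
C(M) = (-2 + M)*(9 + M) (C(M) = (-2 + M)*(M + 9) = (-2 + M)*(9 + M))
v = 15/4 (v = -1*(-15/4) = 15/4 ≈ 3.7500)
v + x*C(2) = 15/4 + 7*(-18 + 2² + 7*2) = 15/4 + 7*(-18 + 4 + 14) = 15/4 + 7*0 = 15/4 + 0 = 15/4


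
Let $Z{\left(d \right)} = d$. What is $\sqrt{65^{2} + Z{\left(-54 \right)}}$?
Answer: $\sqrt{4171} \approx 64.583$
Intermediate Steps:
$\sqrt{65^{2} + Z{\left(-54 \right)}} = \sqrt{65^{2} - 54} = \sqrt{4225 - 54} = \sqrt{4171}$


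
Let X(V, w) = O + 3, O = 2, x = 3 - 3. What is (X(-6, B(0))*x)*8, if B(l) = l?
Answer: 0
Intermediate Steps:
x = 0
X(V, w) = 5 (X(V, w) = 2 + 3 = 5)
(X(-6, B(0))*x)*8 = (5*0)*8 = 0*8 = 0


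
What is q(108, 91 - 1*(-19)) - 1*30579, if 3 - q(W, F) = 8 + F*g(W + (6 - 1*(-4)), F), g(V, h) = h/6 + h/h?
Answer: -98132/3 ≈ -32711.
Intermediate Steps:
g(V, h) = 1 + h/6 (g(V, h) = h*(⅙) + 1 = h/6 + 1 = 1 + h/6)
q(W, F) = -5 - F*(1 + F/6) (q(W, F) = 3 - (8 + F*(1 + F/6)) = 3 + (-8 - F*(1 + F/6)) = -5 - F*(1 + F/6))
q(108, 91 - 1*(-19)) - 1*30579 = (-5 - (91 - 1*(-19))*(6 + (91 - 1*(-19)))/6) - 1*30579 = (-5 - (91 + 19)*(6 + (91 + 19))/6) - 30579 = (-5 - ⅙*110*(6 + 110)) - 30579 = (-5 - ⅙*110*116) - 30579 = (-5 - 6380/3) - 30579 = -6395/3 - 30579 = -98132/3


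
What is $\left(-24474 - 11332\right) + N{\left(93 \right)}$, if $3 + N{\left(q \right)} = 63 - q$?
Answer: $-35839$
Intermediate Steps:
$N{\left(q \right)} = 60 - q$ ($N{\left(q \right)} = -3 - \left(-63 + q\right) = 60 - q$)
$\left(-24474 - 11332\right) + N{\left(93 \right)} = \left(-24474 - 11332\right) + \left(60 - 93\right) = -35806 + \left(60 - 93\right) = -35806 - 33 = -35839$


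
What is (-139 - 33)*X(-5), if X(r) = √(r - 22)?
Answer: -516*I*√3 ≈ -893.74*I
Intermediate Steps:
X(r) = √(-22 + r)
(-139 - 33)*X(-5) = (-139 - 33)*√(-22 - 5) = -516*I*√3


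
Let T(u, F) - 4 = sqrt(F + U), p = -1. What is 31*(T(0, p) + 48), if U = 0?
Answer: 1612 + 31*I ≈ 1612.0 + 31.0*I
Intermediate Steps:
T(u, F) = 4 + sqrt(F) (T(u, F) = 4 + sqrt(F + 0) = 4 + sqrt(F))
31*(T(0, p) + 48) = 31*((4 + sqrt(-1)) + 48) = 31*((4 + I) + 48) = 31*(52 + I) = 1612 + 31*I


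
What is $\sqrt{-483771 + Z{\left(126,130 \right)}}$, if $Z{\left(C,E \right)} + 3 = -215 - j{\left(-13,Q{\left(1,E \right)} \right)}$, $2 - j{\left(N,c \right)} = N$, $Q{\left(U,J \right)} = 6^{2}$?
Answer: $2 i \sqrt{121001} \approx 695.7 i$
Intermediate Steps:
$Q{\left(U,J \right)} = 36$
$j{\left(N,c \right)} = 2 - N$
$Z{\left(C,E \right)} = -233$ ($Z{\left(C,E \right)} = -3 - \left(217 + 13\right) = -3 - 230 = -233$)
$\sqrt{-483771 + Z{\left(126,130 \right)}} = \sqrt{-483771 - 233} = \sqrt{-484004} = 2 i \sqrt{121001}$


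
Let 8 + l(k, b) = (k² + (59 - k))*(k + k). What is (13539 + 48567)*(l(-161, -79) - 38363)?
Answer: -525154237938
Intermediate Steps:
l(k, b) = -8 + 2*k*(59 + k² - k) (l(k, b) = -8 + (k² + (59 - k))*(k + k) = -8 + (59 + k² - k)*(2*k) = -8 + 2*k*(59 + k² - k))
(13539 + 48567)*(l(-161, -79) - 38363) = (13539 + 48567)*((-8 - 2*(-161)² + 2*(-161)³ + 118*(-161)) - 38363) = 62106*((-8 - 2*25921 + 2*(-4173281) - 18998) - 38363) = 62106*((-8 - 51842 - 8346562 - 18998) - 38363) = 62106*(-8417410 - 38363) = 62106*(-8455773) = -525154237938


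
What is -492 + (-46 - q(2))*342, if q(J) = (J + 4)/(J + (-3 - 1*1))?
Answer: -15198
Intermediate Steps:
q(J) = (4 + J)/(-4 + J) (q(J) = (4 + J)/(J + (-3 - 1)) = (4 + J)/(J - 4) = (4 + J)/(-4 + J))
-492 + (-46 - q(2))*342 = -492 + (-46 - (4 + 2)/(-4 + 2))*342 = -492 + (-46 - 6/(-2))*342 = -492 + (-46 - (-1)*6/2)*342 = -492 + (-46 - 1*(-3))*342 = -492 + (-46 + 3)*342 = -492 - 43*342 = -492 - 14706 = -15198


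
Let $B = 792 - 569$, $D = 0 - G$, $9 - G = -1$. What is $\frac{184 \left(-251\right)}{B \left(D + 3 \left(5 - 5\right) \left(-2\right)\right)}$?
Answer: $\frac{23092}{1115} \approx 20.71$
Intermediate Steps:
$G = 10$ ($G = 9 - -1 = 9 + 1 = 10$)
$D = -10$ ($D = 0 - 10 = -10$)
$B = 223$ ($B = 792 - 569 = 223$)
$\frac{184 \left(-251\right)}{B \left(D + 3 \left(5 - 5\right) \left(-2\right)\right)} = \frac{184 \left(-251\right)}{223 \left(-10 + 3 \left(5 - 5\right) \left(-2\right)\right)} = - \frac{46184}{223 \left(-10 + 3 \cdot 0 \left(-2\right)\right)} = - \frac{46184}{223 \left(-10 + 0 \left(-2\right)\right)} = - \frac{46184}{223 \left(-10 + 0\right)} = - \frac{46184}{223 \left(-10\right)} = - \frac{46184}{-2230} = \left(-46184\right) \left(- \frac{1}{2230}\right) = \frac{23092}{1115}$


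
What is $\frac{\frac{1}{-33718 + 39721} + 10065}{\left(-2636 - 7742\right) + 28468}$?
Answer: $\frac{30210098}{54297135} \approx 0.55639$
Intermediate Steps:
$\frac{\frac{1}{-33718 + 39721} + 10065}{\left(-2636 - 7742\right) + 28468} = \frac{\frac{1}{6003} + 10065}{\left(-2636 - 7742\right) + 28468} = \frac{\frac{1}{6003} + 10065}{-10378 + 28468} = \frac{60420196}{6003 \cdot 18090} = \frac{60420196}{6003} \cdot \frac{1}{18090} = \frac{30210098}{54297135}$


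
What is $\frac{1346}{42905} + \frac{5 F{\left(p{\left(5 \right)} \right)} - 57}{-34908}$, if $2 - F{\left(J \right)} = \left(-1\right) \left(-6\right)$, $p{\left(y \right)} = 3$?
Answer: $\frac{50289853}{1497727740} \approx 0.033577$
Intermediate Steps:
$F{\left(J \right)} = -4$ ($F{\left(J \right)} = 2 - \left(-1\right) \left(-6\right) = 2 - 6 = -4$)
$\frac{1346}{42905} + \frac{5 F{\left(p{\left(5 \right)} \right)} - 57}{-34908} = \frac{1346}{42905} + \frac{5 \left(-4\right) - 57}{-34908} = 1346 \cdot \frac{1}{42905} + \left(-20 - 57\right) \left(- \frac{1}{34908}\right) = \frac{1346}{42905} - - \frac{77}{34908} = \frac{1346}{42905} + \frac{77}{34908} = \frac{50289853}{1497727740}$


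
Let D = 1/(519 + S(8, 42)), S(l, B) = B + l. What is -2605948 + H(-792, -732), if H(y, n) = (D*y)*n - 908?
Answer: -1482721320/569 ≈ -2.6058e+6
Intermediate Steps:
D = 1/569 (D = 1/(519 + (42 + 8)) = 1/(519 + 50) = 1/569 ≈ 0.0017575)
H(y, n) = -908 + n*y/569 (H(y, n) = (y/569)*n - 908 = n*y/569 - 908 = -908 + n*y/569)
-2605948 + H(-792, -732) = -2605948 + (-908 + (1/569)*(-732)*(-792)) = -2605948 + (-908 + 579744/569) = -2605948 + 63092/569 = -1482721320/569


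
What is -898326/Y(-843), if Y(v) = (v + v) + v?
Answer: 99814/281 ≈ 355.21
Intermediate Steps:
Y(v) = 3*v (Y(v) = 2*v + v = 3*v)
-898326/Y(-843) = -898326/(3*(-843)) = -898326/(-2529) = -898326*(-1/2529) = 99814/281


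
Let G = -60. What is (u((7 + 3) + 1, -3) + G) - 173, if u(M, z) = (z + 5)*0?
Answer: -233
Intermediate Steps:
u(M, z) = 0 (u(M, z) = (5 + z)*0 = 0)
(u((7 + 3) + 1, -3) + G) - 173 = (0 - 60) - 173 = -60 - 173 = -233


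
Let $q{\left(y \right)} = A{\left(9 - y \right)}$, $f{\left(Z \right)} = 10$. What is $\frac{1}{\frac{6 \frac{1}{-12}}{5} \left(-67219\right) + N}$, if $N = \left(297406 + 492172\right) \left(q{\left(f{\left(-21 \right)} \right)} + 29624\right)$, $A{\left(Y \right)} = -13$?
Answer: $\frac{10}{233802008799} \approx 4.2771 \cdot 10^{-11}$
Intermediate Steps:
$q{\left(y \right)} = -13$
$N = 23380194158$ ($N = \left(297406 + 492172\right) \left(-13 + 29624\right) = 789578 \cdot 29611 = 23380194158$)
$\frac{1}{\frac{6 \frac{1}{-12}}{5} \left(-67219\right) + N} = \frac{1}{\frac{6 \frac{1}{-12}}{5} \left(-67219\right) + 23380194158} = \frac{1}{6 \left(- \frac{1}{12}\right) \frac{1}{5} \left(-67219\right) + 23380194158} = \frac{1}{\left(- \frac{1}{2}\right) \frac{1}{5} \left(-67219\right) + 23380194158} = \frac{1}{\left(- \frac{1}{10}\right) \left(-67219\right) + 23380194158} = \frac{1}{\frac{67219}{10} + 23380194158} = \frac{1}{\frac{233802008799}{10}} = \frac{10}{233802008799}$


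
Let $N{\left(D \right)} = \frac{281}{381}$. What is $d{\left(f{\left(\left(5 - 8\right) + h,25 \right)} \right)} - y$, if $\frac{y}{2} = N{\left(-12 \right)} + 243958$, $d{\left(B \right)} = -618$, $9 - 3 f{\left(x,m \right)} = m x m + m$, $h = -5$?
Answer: $- \frac{186132016}{381} \approx -4.8854 \cdot 10^{5}$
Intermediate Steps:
$N{\left(D \right)} = \frac{281}{381}$ ($N{\left(D \right)} = 281 \cdot \frac{1}{381} = \frac{281}{381}$)
$f{\left(x,m \right)} = 3 - \frac{m}{3} - \frac{x m^{2}}{3}$ ($f{\left(x,m \right)} = 3 - \frac{m x m + m}{3} = 3 - \frac{x m^{2} + m}{3} = 3 - \frac{m + x m^{2}}{3} = 3 - \left(\frac{m}{3} + \frac{x m^{2}}{3}\right) = 3 - \frac{m}{3} - \frac{x m^{2}}{3}$)
$y = \frac{185896558}{381}$ ($y = 2 \left(\frac{281}{381} + 243958\right) = 2 \cdot \frac{92948279}{381} = \frac{185896558}{381} \approx 4.8792 \cdot 10^{5}$)
$d{\left(f{\left(\left(5 - 8\right) + h,25 \right)} \right)} - y = -618 - \frac{185896558}{381} = - \frac{186132016}{381}$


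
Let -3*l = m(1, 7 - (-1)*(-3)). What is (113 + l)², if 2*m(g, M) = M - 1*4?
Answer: 12769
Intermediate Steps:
m(g, M) = -2 + M/2 (m(g, M) = (M - 1*4)/2 = (M - 4)/2 = (-4 + M)/2 = -2 + M/2)
l = 0 (l = -(-2 + (7 - (-1)*(-3))/2)/3 = -(-2 + (7 - 1*3)/2)/3 = -(-2 + (7 - 3)/2)/3 = -(-2 + (½)*4)/3 = -(-2 + 2)/3 = -⅓*0 = 0)
(113 + l)² = (113 + 0)² = 113² = 12769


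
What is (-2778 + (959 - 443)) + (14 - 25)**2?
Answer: -2141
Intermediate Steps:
(-2778 + (959 - 443)) + (14 - 25)**2 = (-2778 + 516) + (-11)**2 = -2262 + 121 = -2141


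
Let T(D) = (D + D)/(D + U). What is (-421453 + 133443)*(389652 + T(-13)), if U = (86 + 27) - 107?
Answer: -785573195900/7 ≈ -1.1222e+11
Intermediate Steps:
U = 6 (U = 113 - 107 = 6)
T(D) = 2*D/(6 + D) (T(D) = (D + D)/(D + 6) = (2*D)/(6 + D) = 2*D/(6 + D))
(-421453 + 133443)*(389652 + T(-13)) = (-421453 + 133443)*(389652 + 2*(-13)/(6 - 13)) = -288010*(389652 + 2*(-13)/(-7)) = -288010*(389652 + 2*(-13)*(-⅐)) = -288010*(389652 + 26/7) = -288010*2727590/7 = -785573195900/7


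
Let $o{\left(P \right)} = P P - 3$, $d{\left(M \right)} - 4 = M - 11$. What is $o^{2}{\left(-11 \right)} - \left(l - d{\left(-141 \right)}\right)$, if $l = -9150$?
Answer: $22926$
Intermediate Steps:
$d{\left(M \right)} = -7 + M$ ($d{\left(M \right)} = 4 + \left(M - 11\right) = 4 + \left(-11 + M\right) = -7 + M$)
$o{\left(P \right)} = -3 + P^{2}$ ($o{\left(P \right)} = P^{2} - 3 = -3 + P^{2}$)
$o^{2}{\left(-11 \right)} - \left(l - d{\left(-141 \right)}\right) = \left(-3 + \left(-11\right)^{2}\right)^{2} - \left(-9150 - \left(-7 - 141\right)\right) = \left(-3 + 121\right)^{2} - \left(-9150 - -148\right) = 118^{2} - \left(-9150 + 148\right) = 13924 - -9002 = 13924 + 9002 = 22926$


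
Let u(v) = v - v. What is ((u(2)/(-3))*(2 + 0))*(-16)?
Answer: 0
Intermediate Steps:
u(v) = 0
((u(2)/(-3))*(2 + 0))*(-16) = ((0/(-3))*(2 + 0))*(-16) = ((0*(-1/3))*2)*(-16) = (0*2)*(-16) = 0*(-16) = 0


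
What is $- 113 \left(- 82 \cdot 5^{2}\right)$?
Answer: $231650$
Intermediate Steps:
$- 113 \left(- 82 \cdot 5^{2}\right) = - 113 \left(\left(-82\right) 25\right) = \left(-113\right) \left(-2050\right) = 231650$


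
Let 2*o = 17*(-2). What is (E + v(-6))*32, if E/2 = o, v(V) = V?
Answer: -1280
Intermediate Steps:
o = -17 (o = (17*(-2))/2 = (½)*(-34) = -17)
E = -34 (E = 2*(-17) = -34)
(E + v(-6))*32 = (-34 - 6)*32 = -40*32 = -1280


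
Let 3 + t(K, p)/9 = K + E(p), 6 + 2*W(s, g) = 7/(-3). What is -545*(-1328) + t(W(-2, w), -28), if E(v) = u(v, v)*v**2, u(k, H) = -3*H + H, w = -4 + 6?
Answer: 2237663/2 ≈ 1.1188e+6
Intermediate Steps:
w = 2
u(k, H) = -2*H
E(v) = -2*v**3 (E(v) = (-2*v)*v**2 = -2*v**3)
W(s, g) = -25/6 (W(s, g) = -3 + (7/(-3))/2 = -3 + (7*(-1/3))/2 = -3 + (1/2)*(-7/3) = -3 - 7/6 = -25/6)
t(K, p) = -27 - 18*p**3 + 9*K (t(K, p) = -27 + 9*(K - 2*p**3) = -27 + (-18*p**3 + 9*K) = -27 - 18*p**3 + 9*K)
-545*(-1328) + t(W(-2, w), -28) = -545*(-1328) + (-27 - 18*(-28)**3 + 9*(-25/6)) = 723760 + (-27 - 18*(-21952) - 75/2) = 723760 + (-27 + 395136 - 75/2) = 723760 + 790143/2 = 2237663/2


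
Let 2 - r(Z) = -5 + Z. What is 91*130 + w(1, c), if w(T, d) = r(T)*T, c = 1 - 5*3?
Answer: 11836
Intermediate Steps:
r(Z) = 7 - Z (r(Z) = 2 - (-5 + Z) = 2 + (5 - Z) = 7 - Z)
c = -14 (c = 1 - 15 = -14)
w(T, d) = T*(7 - T) (w(T, d) = (7 - T)*T = T*(7 - T))
91*130 + w(1, c) = 91*130 + 1*(7 - 1*1) = 11830 + 1*(7 - 1) = 11830 + 1*6 = 11830 + 6 = 11836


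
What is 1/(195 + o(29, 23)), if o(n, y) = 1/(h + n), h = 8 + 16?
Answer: 53/10336 ≈ 0.0051277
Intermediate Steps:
h = 24
o(n, y) = 1/(24 + n)
1/(195 + o(29, 23)) = 1/(195 + 1/(24 + 29)) = 1/(195 + 1/53) = 1/(10336/53) = 53/10336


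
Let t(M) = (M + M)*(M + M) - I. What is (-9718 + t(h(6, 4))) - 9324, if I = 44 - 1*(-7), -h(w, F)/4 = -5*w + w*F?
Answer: -16789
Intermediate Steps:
h(w, F) = 20*w - 4*F*w (h(w, F) = -4*(-5*w + w*F) = -4*(-5*w + F*w) = 20*w - 4*F*w)
I = 51 (I = 44 + 7 = 51)
t(M) = -51 + 4*M² (t(M) = (M + M)*(M + M) - 1*51 = (2*M)*(2*M) - 51 = 4*M² - 51 = -51 + 4*M²)
(-9718 + t(h(6, 4))) - 9324 = (-9718 + (-51 + 4*(4*6*(5 - 1*4))²)) - 9324 = (-9718 + (-51 + 4*(4*6*(5 - 4))²)) - 9324 = (-9718 + (-51 + 4*(4*6*1)²)) - 9324 = (-9718 + (-51 + 4*24²)) - 9324 = (-9718 + (-51 + 4*576)) - 9324 = (-9718 + (-51 + 2304)) - 9324 = (-9718 + 2253) - 9324 = -7465 - 9324 = -16789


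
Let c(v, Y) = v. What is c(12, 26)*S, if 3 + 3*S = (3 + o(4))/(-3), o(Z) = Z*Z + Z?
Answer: -128/3 ≈ -42.667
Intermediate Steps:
o(Z) = Z + Z² (o(Z) = Z² + Z = Z + Z²)
S = -32/9 (S = -1 + ((3 + 4*(1 + 4))/(-3))/3 = -1 + ((3 + 4*5)*(-⅓))/3 = -1 + ((3 + 20)*(-⅓))/3 = -1 + (23*(-⅓))/3 = -1 + (⅓)*(-23/3) = -1 - 23/9 = -32/9 ≈ -3.5556)
c(12, 26)*S = 12*(-32/9) = -128/3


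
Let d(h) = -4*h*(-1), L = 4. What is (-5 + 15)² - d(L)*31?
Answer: -396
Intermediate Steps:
d(h) = 4*h
(-5 + 15)² - d(L)*31 = (-5 + 15)² - 4*4*31 = 10² - 16*31 = 100 - 1*496 = 100 - 496 = -396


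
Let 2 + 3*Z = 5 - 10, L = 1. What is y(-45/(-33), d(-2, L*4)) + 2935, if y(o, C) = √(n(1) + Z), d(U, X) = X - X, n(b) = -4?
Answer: 2935 + I*√57/3 ≈ 2935.0 + 2.5166*I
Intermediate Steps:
Z = -7/3 (Z = -⅔ + (5 - 10)/3 = -⅔ + (⅓)*(-5) = -⅔ - 5/3 = -7/3 ≈ -2.3333)
d(U, X) = 0
y(o, C) = I*√57/3 (y(o, C) = √(-4 - 7/3) = √(-19/3) = I*√57/3)
y(-45/(-33), d(-2, L*4)) + 2935 = I*√57/3 + 2935 = 2935 + I*√57/3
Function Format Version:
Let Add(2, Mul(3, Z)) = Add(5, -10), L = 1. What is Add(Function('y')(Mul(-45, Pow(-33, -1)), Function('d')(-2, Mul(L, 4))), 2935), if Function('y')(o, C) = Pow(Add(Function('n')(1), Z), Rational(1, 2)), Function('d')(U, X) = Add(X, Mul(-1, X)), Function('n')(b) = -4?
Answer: Add(2935, Mul(Rational(1, 3), I, Pow(57, Rational(1, 2)))) ≈ Add(2935.0, Mul(2.5166, I))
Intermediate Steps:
Z = Rational(-7, 3) (Z = Add(Rational(-2, 3), Mul(Rational(1, 3), Add(5, -10))) = Add(Rational(-2, 3), Mul(Rational(1, 3), -5)) = Add(Rational(-2, 3), Rational(-5, 3)) = Rational(-7, 3) ≈ -2.3333)
Function('d')(U, X) = 0
Function('y')(o, C) = Mul(Rational(1, 3), I, Pow(57, Rational(1, 2))) (Function('y')(o, C) = Pow(Add(-4, Rational(-7, 3)), Rational(1, 2)) = Pow(Rational(-19, 3), Rational(1, 2)) = Mul(Rational(1, 3), I, Pow(57, Rational(1, 2))))
Add(Function('y')(Mul(-45, Pow(-33, -1)), Function('d')(-2, Mul(L, 4))), 2935) = Add(Mul(Rational(1, 3), I, Pow(57, Rational(1, 2))), 2935) = Add(2935, Mul(Rational(1, 3), I, Pow(57, Rational(1, 2))))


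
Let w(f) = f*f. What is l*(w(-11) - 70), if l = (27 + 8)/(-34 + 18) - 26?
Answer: -23001/16 ≈ -1437.6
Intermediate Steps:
w(f) = f²
l = -451/16 (l = 35/(-16) - 26 = 35*(-1/16) - 26 = -35/16 - 26 = -451/16 ≈ -28.188)
l*(w(-11) - 70) = -451*((-11)² - 70)/16 = -451*(121 - 70)/16 = -451/16*51 = -23001/16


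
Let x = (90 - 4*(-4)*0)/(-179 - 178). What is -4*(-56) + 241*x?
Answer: 19426/119 ≈ 163.24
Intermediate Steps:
x = -30/119 (x = (90 + 16*0)/(-357) = (90 + 0)*(-1/357) = 90*(-1/357) = -30/119 ≈ -0.25210)
-4*(-56) + 241*x = -4*(-56) + 241*(-30/119) = 224 - 7230/119 = 19426/119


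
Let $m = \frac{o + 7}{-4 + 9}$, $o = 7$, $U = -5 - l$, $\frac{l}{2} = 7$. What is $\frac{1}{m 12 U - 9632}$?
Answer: $- \frac{5}{51352} \approx -9.7367 \cdot 10^{-5}$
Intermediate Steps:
$l = 14$ ($l = 2 \cdot 7 = 14$)
$U = -19$ ($U = -5 - 14 = -19$)
$m = \frac{14}{5}$ ($m = \frac{7 + 7}{-4 + 9} = \frac{14}{5} \approx 2.8$)
$\frac{1}{m 12 U - 9632} = \frac{1}{\frac{14}{5} \cdot 12 \left(-19\right) - 9632} = \frac{1}{\frac{168}{5} \left(-19\right) - 9632} = \frac{1}{- \frac{3192}{5} - 9632} = \frac{1}{- \frac{51352}{5}} = - \frac{5}{51352}$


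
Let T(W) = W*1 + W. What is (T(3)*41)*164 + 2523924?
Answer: 2564268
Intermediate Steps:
T(W) = 2*W (T(W) = W + W = 2*W)
(T(3)*41)*164 + 2523924 = ((2*3)*41)*164 + 2523924 = (6*41)*164 + 2523924 = 246*164 + 2523924 = 40344 + 2523924 = 2564268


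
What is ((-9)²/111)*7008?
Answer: 189216/37 ≈ 5113.9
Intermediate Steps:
((-9)²/111)*7008 = (81*(1/111))*7008 = (27/37)*7008 = 189216/37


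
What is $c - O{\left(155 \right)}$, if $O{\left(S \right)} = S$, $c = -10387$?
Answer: $-10542$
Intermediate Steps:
$c - O{\left(155 \right)} = -10387 - 155 = -10542$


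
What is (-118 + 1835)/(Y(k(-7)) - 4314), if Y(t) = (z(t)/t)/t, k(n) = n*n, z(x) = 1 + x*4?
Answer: -4122517/10357717 ≈ -0.39801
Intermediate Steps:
z(x) = 1 + 4*x
k(n) = n²
Y(t) = (1 + 4*t)/t² (Y(t) = ((1 + 4*t)/t)/t = (1 + 4*t)/t²)
(-118 + 1835)/(Y(k(-7)) - 4314) = (-118 + 1835)/((1 + 4*(-7)²)/((-7)²)² - 4314) = 1717/((1 + 4*49)/49² - 4314) = 1717/((1 + 196)/2401 - 4314) = 1717/((1/2401)*197 - 4314) = 1717/(197/2401 - 4314) = 1717/(-10357717/2401) = 1717*(-2401/10357717) = -4122517/10357717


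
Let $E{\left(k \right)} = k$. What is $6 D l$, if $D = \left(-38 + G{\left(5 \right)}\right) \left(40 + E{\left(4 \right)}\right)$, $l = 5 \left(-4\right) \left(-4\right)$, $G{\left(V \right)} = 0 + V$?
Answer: $-696960$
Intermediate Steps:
$G{\left(V \right)} = V$
$l = 80$ ($l = \left(-20\right) \left(-4\right) = 80$)
$D = -1452$ ($D = \left(-38 + 5\right) \left(40 + 4\right) = \left(-33\right) 44 = -1452$)
$6 D l = 6 \left(-1452\right) 80 = \left(-8712\right) 80 = -696960$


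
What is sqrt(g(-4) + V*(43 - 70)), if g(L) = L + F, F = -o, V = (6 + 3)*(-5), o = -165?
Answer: 4*sqrt(86) ≈ 37.094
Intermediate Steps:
V = -45 (V = 9*(-5) = -45)
F = 165 (F = -1*(-165) = 165)
g(L) = 165 + L (g(L) = L + 165 = 165 + L)
sqrt(g(-4) + V*(43 - 70)) = sqrt((165 - 4) - 45*(43 - 70)) = sqrt(161 - 45*(-27)) = sqrt(161 + 1215) = sqrt(1376) = 4*sqrt(86)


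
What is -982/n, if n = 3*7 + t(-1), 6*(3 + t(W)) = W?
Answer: -5892/107 ≈ -55.065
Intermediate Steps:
t(W) = -3 + W/6
n = 107/6 (n = 3*7 + (-3 + (⅙)*(-1)) = 21 + (-3 - ⅙) = 21 - 19/6 = 107/6 ≈ 17.833)
-982/n = -982/107/6 = -982*6/107 = -5892/107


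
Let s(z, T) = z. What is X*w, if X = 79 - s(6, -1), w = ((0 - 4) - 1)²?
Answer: 1825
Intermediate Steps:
w = 25 (w = (-4 - 1)² = (-5)² = 25)
X = 73 (X = 79 - 1*6 = 79 - 6 = 73)
X*w = 73*25 = 1825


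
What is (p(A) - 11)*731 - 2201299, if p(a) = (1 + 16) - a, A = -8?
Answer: -2191065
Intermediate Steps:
p(a) = 17 - a
(p(A) - 11)*731 - 2201299 = ((17 - 1*(-8)) - 11)*731 - 2201299 = ((17 + 8) - 11)*731 - 2201299 = (25 - 11)*731 - 2201299 = 14*731 - 2201299 = 10234 - 2201299 = -2191065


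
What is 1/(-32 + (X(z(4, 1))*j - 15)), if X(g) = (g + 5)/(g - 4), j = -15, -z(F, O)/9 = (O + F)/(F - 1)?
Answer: -19/1043 ≈ -0.018217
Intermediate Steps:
z(F, O) = -9*(F + O)/(-1 + F) (z(F, O) = -9*(O + F)/(F - 1) = -9*(F + O)/(-1 + F))
X(g) = (5 + g)/(-4 + g)
1/(-32 + (X(z(4, 1))*j - 15)) = 1/(-32 + (((5 + 9*(-1*4 - 1*1)/(-1 + 4))/(-4 + 9*(-1*4 - 1*1)/(-1 + 4)))*(-15) - 15)) = 1/(-32 + (((5 + 9*(-4 - 1)/3)/(-4 + 9*(-4 - 1)/3))*(-15) - 15)) = 1/(-32 + (((5 + 9*(⅓)*(-5))/(-4 + 9*(⅓)*(-5)))*(-15) - 15)) = 1/(-32 + (((5 - 15)/(-4 - 15))*(-15) - 15)) = 1/(-32 + ((-10/(-19))*(-15) - 15)) = 1/(-32 + (-1/19*(-10)*(-15) - 15)) = 1/(-32 + ((10/19)*(-15) - 15)) = 1/(-32 + (-150/19 - 15)) = 1/(-32 - 435/19) = 1/(-1043/19) = -19/1043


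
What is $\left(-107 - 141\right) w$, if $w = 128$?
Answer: $-31744$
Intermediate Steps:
$\left(-107 - 141\right) w = \left(-107 - 141\right) 128 = \left(-248\right) 128 = -31744$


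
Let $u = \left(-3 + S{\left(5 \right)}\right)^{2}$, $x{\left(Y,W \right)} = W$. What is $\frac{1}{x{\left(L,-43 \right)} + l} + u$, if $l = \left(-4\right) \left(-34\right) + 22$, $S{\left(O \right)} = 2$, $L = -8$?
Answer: $\frac{116}{115} \approx 1.0087$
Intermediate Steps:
$u = 1$ ($u = \left(-3 + 2\right)^{2} = \left(-1\right)^{2} = 1$)
$l = 158$ ($l = 136 + 22 = 158$)
$\frac{1}{x{\left(L,-43 \right)} + l} + u = \frac{1}{-43 + 158} + 1 = \frac{1}{115} + 1 = \frac{116}{115}$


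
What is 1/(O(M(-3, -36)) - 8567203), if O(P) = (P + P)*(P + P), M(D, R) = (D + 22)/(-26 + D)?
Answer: -841/7205016279 ≈ -1.1672e-7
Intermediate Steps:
M(D, R) = (22 + D)/(-26 + D)
O(P) = 4*P² (O(P) = (2*P)*(2*P) = 4*P²)
1/(O(M(-3, -36)) - 8567203) = 1/(4*((22 - 3)/(-26 - 3))² - 8567203) = 1/(4*(19/(-29))² - 8567203) = 1/(4*(-1/29*19)² - 8567203) = 1/(4*(-19/29)² - 8567203) = 1/(4*(361/841) - 8567203) = 1/(1444/841 - 8567203) = 1/(-7205016279/841) = -841/7205016279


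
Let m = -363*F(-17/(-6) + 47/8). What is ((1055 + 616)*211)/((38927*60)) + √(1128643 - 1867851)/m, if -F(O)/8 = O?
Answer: 117527/778540 + 2*I*√184802/25289 ≈ 0.15096 + 0.033998*I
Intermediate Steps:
F(O) = -8*O
m = 25289 (m = -(-2904)*(-17/(-6) + 47/8) = -(-2904)*(-17*(-⅙) + 47*(⅛)) = -(-2904)*(17/6 + 47/8) = -(-2904)*209/24 = -363*(-209/3) = 25289)
((1055 + 616)*211)/((38927*60)) + √(1128643 - 1867851)/m = ((1055 + 616)*211)/((38927*60)) + √(1128643 - 1867851)/25289 = (1671*211)/2335620 + √(-739208)*(1/25289) = 352581*(1/2335620) + (2*I*√184802)*(1/25289) = 117527/778540 + 2*I*√184802/25289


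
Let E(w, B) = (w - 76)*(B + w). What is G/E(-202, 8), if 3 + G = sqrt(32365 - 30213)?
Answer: -3/53932 + sqrt(538)/26966 ≈ 0.00080452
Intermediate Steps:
E(w, B) = (-76 + w)*(B + w)
G = -3 + 2*sqrt(538) (G = -3 + sqrt(32365 - 30213) = -3 + sqrt(2152) = -3 + 2*sqrt(538) ≈ 43.390)
G/E(-202, 8) = (-3 + 2*sqrt(538))/((-202)**2 - 76*8 - 76*(-202) + 8*(-202)) = (-3 + 2*sqrt(538))/(40804 - 608 + 15352 - 1616) = (-3 + 2*sqrt(538))/53932 = (-3 + 2*sqrt(538))*(1/53932) = -3/53932 + sqrt(538)/26966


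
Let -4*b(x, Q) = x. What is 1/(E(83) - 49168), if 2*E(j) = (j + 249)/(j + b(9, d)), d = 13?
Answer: -323/15880600 ≈ -2.0339e-5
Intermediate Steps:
b(x, Q) = -x/4
E(j) = (249 + j)/(2*(-9/4 + j)) (E(j) = ((j + 249)/(j - 1/4*9))/2 = ((249 + j)/(j - 9/4))/2 = ((249 + j)/(-9/4 + j))/2 = (249 + j)/(2*(-9/4 + j)))
1/(E(83) - 49168) = 1/(2*(249 + 83)/(-9 + 4*83) - 49168) = 1/(2*332/(-9 + 332) - 49168) = 1/(2*332/323 - 49168) = 1/(2*(1/323)*332 - 49168) = 1/(664/323 - 49168) = 1/(-15880600/323) = -323/15880600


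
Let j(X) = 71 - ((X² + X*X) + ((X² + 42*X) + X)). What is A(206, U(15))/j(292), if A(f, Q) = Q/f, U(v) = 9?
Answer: -9/55265062 ≈ -1.6285e-7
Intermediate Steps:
j(X) = 71 - 43*X - 3*X² (j(X) = 71 - ((X² + X²) + (X² + 43*X)) = 71 - (2*X² + (X² + 43*X)) = 71 - (3*X² + 43*X) = 71 + (-43*X - 3*X²) = 71 - 43*X - 3*X²)
A(206, U(15))/j(292) = (9/206)/(71 - 43*292 - 3*292²) = (9*(1/206))/(71 - 12556 - 3*85264) = 9/(206*(71 - 12556 - 255792)) = (9/206)/(-268277) = (9/206)*(-1/268277) = -9/55265062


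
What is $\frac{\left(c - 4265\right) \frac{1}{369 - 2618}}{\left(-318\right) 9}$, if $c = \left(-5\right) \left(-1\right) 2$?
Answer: $- \frac{4255}{6436638} \approx -0.00066106$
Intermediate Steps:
$c = 10$ ($c = 5 \cdot 2 = 10$)
$\frac{\left(c - 4265\right) \frac{1}{369 - 2618}}{\left(-318\right) 9} = \frac{\left(10 - 4265\right) \frac{1}{369 - 2618}}{\left(-318\right) 9} = \frac{\left(10 - 4265\right) \frac{1}{-2249}}{-2862} = \left(-4255\right) \left(- \frac{1}{2249}\right) \left(- \frac{1}{2862}\right) = \frac{4255}{2249} \left(- \frac{1}{2862}\right) = - \frac{4255}{6436638}$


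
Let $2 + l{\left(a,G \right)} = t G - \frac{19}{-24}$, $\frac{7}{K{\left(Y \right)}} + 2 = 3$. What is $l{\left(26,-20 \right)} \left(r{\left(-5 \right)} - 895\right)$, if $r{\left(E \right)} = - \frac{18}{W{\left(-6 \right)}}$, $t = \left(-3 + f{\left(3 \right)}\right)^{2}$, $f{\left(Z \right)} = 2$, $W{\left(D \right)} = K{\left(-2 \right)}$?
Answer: $\frac{3198047}{168} \approx 19036.0$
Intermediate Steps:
$K{\left(Y \right)} = 7$ ($K{\left(Y \right)} = \frac{7}{-2 + 3} = \frac{7}{1} = 7 \cdot 1 = 7$)
$W{\left(D \right)} = 7$
$t = 1$ ($t = \left(-3 + 2\right)^{2} = \left(-1\right)^{2} = 1$)
$r{\left(E \right)} = - \frac{18}{7}$
$l{\left(a,G \right)} = - \frac{29}{24} + G$ ($l{\left(a,G \right)} = -2 + \left(1 G - \frac{19}{-24}\right) = -2 + \left(G - - \frac{19}{24}\right) = -2 + \left(G + \frac{19}{24}\right) = -2 + \left(\frac{19}{24} + G\right) = - \frac{29}{24} + G$)
$l{\left(26,-20 \right)} \left(r{\left(-5 \right)} - 895\right) = \left(- \frac{29}{24} - 20\right) \left(- \frac{18}{7} - 895\right) = \left(- \frac{509}{24}\right) \left(- \frac{6283}{7}\right) = \frac{3198047}{168}$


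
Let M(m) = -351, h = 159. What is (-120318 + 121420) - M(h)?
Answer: 1453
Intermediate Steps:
(-120318 + 121420) - M(h) = (-120318 + 121420) - 1*(-351) = 1102 + 351 = 1453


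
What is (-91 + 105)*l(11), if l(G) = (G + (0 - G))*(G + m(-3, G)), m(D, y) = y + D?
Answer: 0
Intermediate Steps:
m(D, y) = D + y
l(G) = 0 (l(G) = (G + (0 - G))*(G + (-3 + G)) = (G - G)*(-3 + 2*G) = 0*(-3 + 2*G) = 0)
(-91 + 105)*l(11) = (-91 + 105)*0 = 14*0 = 0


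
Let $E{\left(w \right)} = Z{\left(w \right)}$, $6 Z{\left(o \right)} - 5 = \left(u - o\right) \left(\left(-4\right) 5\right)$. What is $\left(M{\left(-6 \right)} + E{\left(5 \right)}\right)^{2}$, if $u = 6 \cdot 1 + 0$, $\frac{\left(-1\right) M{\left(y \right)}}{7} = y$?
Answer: $\frac{6241}{4} \approx 1560.3$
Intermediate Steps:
$M{\left(y \right)} = - 7 y$
$u = 6$ ($u = 6 + 0 = 6$)
$Z{\left(o \right)} = - \frac{115}{6} + \frac{10 o}{3}$ ($Z{\left(o \right)} = \frac{5}{6} + \frac{\left(6 - o\right) \left(\left(-4\right) 5\right)}{6} = \frac{5}{6} + \frac{\left(6 - o\right) \left(-20\right)}{6} = \frac{5}{6} + \frac{-120 + 20 o}{6} = \frac{5}{6} + \left(-20 + \frac{10 o}{3}\right) = - \frac{115}{6} + \frac{10 o}{3}$)
$E{\left(w \right)} = - \frac{115}{6} + \frac{10 w}{3}$
$\left(M{\left(-6 \right)} + E{\left(5 \right)}\right)^{2} = \left(\left(-7\right) \left(-6\right) + \left(- \frac{115}{6} + \frac{10}{3} \cdot 5\right)\right)^{2} = \left(42 + \left(- \frac{115}{6} + \frac{50}{3}\right)\right)^{2} = \left(42 - \frac{5}{2}\right)^{2} = \left(\frac{79}{2}\right)^{2} = \frac{6241}{4}$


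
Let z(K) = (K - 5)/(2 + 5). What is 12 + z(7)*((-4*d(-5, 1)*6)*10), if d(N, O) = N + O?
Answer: 2004/7 ≈ 286.29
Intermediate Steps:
z(K) = -5/7 + K/7 (z(K) = (-5 + K)/7 = (-5 + K)*(⅐) = -5/7 + K/7)
12 + z(7)*((-4*d(-5, 1)*6)*10) = 12 + (-5/7 + (⅐)*7)*((-4*(-5 + 1)*6)*10) = 12 + (-5/7 + 1)*((-4*(-4)*6)*10) = 12 + 2*((16*6)*10)/7 = 12 + 2*(96*10)/7 = 12 + (2/7)*960 = 12 + 1920/7 = 2004/7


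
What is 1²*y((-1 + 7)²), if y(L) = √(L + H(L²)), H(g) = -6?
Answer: √30 ≈ 5.4772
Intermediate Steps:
y(L) = √(-6 + L) (y(L) = √(L - 6) = √(-6 + L))
1²*y((-1 + 7)²) = 1²*√(-6 + (-1 + 7)²) = 1*√(-6 + 6²) = 1*√(-6 + 36) = 1*√30 = √30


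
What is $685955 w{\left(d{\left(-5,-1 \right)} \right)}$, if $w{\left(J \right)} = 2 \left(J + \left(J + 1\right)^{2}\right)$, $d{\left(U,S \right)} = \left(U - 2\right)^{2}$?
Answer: $3496998590$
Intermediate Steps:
$d{\left(U,S \right)} = \left(-2 + U\right)^{2}$
$w{\left(J \right)} = 2 J + 2 \left(1 + J\right)^{2}$ ($w{\left(J \right)} = 2 \left(J + \left(1 + J\right)^{2}\right) = 2 J + 2 \left(1 + J\right)^{2}$)
$685955 w{\left(d{\left(-5,-1 \right)} \right)} = 685955 \left(2 \left(-2 - 5\right)^{2} + 2 \left(1 + \left(-2 - 5\right)^{2}\right)^{2}\right) = 685955 \left(2 \left(-7\right)^{2} + 2 \left(1 + \left(-7\right)^{2}\right)^{2}\right) = 685955 \left(2 \cdot 49 + 2 \left(1 + 49\right)^{2}\right) = 685955 \left(98 + 2 \cdot 50^{2}\right) = 685955 \left(98 + 2 \cdot 2500\right) = 685955 \left(98 + 5000\right) = 685955 \cdot 5098 = 3496998590$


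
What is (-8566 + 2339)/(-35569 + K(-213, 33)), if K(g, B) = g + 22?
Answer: 6227/35760 ≈ 0.17413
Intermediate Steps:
K(g, B) = 22 + g
(-8566 + 2339)/(-35569 + K(-213, 33)) = (-8566 + 2339)/(-35569 + (22 - 213)) = -6227/(-35569 - 191) = -6227/(-35760) = -6227*(-1/35760) = 6227/35760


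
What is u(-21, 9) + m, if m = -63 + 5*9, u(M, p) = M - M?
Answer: -18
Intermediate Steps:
u(M, p) = 0
m = -18 (m = -63 + 45 = -18)
u(-21, 9) + m = 0 - 18 = -18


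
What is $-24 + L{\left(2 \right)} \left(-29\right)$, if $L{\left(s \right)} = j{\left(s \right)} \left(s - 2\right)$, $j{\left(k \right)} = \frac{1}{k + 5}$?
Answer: $-24$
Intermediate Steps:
$j{\left(k \right)} = \frac{1}{5 + k}$
$L{\left(s \right)} = \frac{-2 + s}{5 + s}$ ($L{\left(s \right)} = \frac{s - 2}{5 + s} = \frac{-2 + s}{5 + s}$)
$-24 + L{\left(2 \right)} \left(-29\right) = -24 + \frac{-2 + 2}{5 + 2} \left(-29\right) = -24 + \frac{1}{7} \cdot 0 \left(-29\right) = -24 + 0 \left(-29\right) = -24 + 0 = -24$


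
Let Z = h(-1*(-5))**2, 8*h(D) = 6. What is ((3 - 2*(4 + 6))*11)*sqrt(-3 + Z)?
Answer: -187*I*sqrt(39)/4 ≈ -291.95*I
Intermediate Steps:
h(D) = 3/4 (h(D) = (1/8)*6 = 3/4)
Z = 9/16 (Z = (3/4)**2 = 9/16 ≈ 0.56250)
((3 - 2*(4 + 6))*11)*sqrt(-3 + Z) = ((3 - 2*(4 + 6))*11)*sqrt(-3 + 9/16) = ((3 - 2*10)*11)*sqrt(-39/16) = ((3 - 20)*11)*(I*sqrt(39)/4) = (-17*11)*(I*sqrt(39)/4) = -187*I*sqrt(39)/4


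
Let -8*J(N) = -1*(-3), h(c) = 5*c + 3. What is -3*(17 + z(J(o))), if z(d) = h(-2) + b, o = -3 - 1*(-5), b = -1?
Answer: -27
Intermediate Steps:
h(c) = 3 + 5*c
o = 2 (o = -3 + 5 = 2)
J(N) = -3/8 (J(N) = -(-1)*(-3)/8 = -⅛*3 = -3/8)
z(d) = -8 (z(d) = (3 + 5*(-2)) - 1 = (3 - 10) - 1 = -7 - 1 = -8)
-3*(17 + z(J(o))) = -3*(17 - 8) = -3*9 = -27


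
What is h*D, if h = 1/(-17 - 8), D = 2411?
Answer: -2411/25 ≈ -96.440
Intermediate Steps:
h = -1/25 (h = 1/(-25) = -1/25 ≈ -0.040000)
h*D = -1/25*2411 = -2411/25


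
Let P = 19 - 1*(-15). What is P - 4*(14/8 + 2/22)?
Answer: 293/11 ≈ 26.636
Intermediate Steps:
P = 34 (P = 19 + 15 = 34)
P - 4*(14/8 + 2/22) = 34 - 4*(14/8 + 2/22) = 34 - 4*(14*(1/8) + 2*(1/22)) = 34 - 4*(7/4 + 1/11) = 34 - 4*81/44 = 34 - 81/11 = 293/11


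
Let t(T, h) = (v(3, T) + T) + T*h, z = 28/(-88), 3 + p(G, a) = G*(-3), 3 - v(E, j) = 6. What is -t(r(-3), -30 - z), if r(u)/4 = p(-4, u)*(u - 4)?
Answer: -79473/11 ≈ -7224.8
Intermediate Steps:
v(E, j) = -3 (v(E, j) = 3 - 1*6 = 3 - 6 = -3)
p(G, a) = -3 - 3*G (p(G, a) = -3 + G*(-3) = -3 - 3*G)
r(u) = -144 + 36*u (r(u) = 4*((-3 - 3*(-4))*(u - 4)) = 4*((-3 + 12)*(-4 + u)) = 4*(9*(-4 + u)) = 4*(-36 + 9*u) = -144 + 36*u)
z = -7/22 (z = 28*(-1/88) = -7/22 ≈ -0.31818)
t(T, h) = -3 + T + T*h (t(T, h) = (-3 + T) + T*h = -3 + T + T*h)
-t(r(-3), -30 - z) = -(-3 + (-144 + 36*(-3)) + (-144 + 36*(-3))*(-30 - 1*(-7/22))) = -(-3 + (-144 - 108) + (-144 - 108)*(-30 + 7/22)) = -(-3 - 252 - 252*(-653/22)) = -(-3 - 252 + 82278/11) = -1*79473/11 = -79473/11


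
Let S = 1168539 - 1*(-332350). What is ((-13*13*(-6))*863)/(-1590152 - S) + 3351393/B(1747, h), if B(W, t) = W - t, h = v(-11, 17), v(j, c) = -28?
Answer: 3452579966521/1828865925 ≈ 1887.8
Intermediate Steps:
S = 1500889 (S = 1168539 + 332350 = 1500889)
h = -28
((-13*13*(-6))*863)/(-1590152 - S) + 3351393/B(1747, h) = ((-13*13*(-6))*863)/(-1590152 - 1*1500889) + 3351393/(1747 - 1*(-28)) = (-169*(-6)*863)/(-1590152 - 1500889) + 3351393/(1747 + 28) = (1014*863)/(-3091041) + 3351393/1775 = 875082*(-1/3091041) + 3351393*(1/1775) = -291694/1030347 + 3351393/1775 = 3452579966521/1828865925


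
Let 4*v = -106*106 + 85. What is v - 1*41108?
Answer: -175583/4 ≈ -43896.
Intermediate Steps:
v = -11151/4 (v = (-106*106 + 85)/4 = (-11236 + 85)/4 = (¼)*(-11151) = -11151/4 ≈ -2787.8)
v - 1*41108 = -11151/4 - 1*41108 = -11151/4 - 41108 = -175583/4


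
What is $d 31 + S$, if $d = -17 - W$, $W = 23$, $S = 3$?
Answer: $-1237$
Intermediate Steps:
$d = -40$ ($d = -17 - 23 = -40$)
$d 31 + S = \left(-40\right) 31 + 3 = -1240 + 3 = -1237$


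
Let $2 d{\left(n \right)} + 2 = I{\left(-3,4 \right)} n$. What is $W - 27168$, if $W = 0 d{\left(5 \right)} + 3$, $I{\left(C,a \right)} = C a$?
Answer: $-27165$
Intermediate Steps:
$d{\left(n \right)} = -1 - 6 n$ ($d{\left(n \right)} = -1 + \frac{\left(-3\right) 4 n}{2} = -1 + \frac{\left(-12\right) n}{2} = -1 - 6 n$)
$W = 3$ ($W = 0 \left(-1 - 30\right) + 3 = 0 \left(-31\right) + 3 = 0 + 3 = 3$)
$W - 27168 = 3 - 27168 = -27165$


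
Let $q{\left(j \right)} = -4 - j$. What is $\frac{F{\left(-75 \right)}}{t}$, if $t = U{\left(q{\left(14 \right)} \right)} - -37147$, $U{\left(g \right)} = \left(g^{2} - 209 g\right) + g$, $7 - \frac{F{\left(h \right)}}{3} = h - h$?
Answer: $\frac{21}{41215} \approx 0.00050952$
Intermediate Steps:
$F{\left(h \right)} = 21$ ($F{\left(h \right)} = 21 - 3 \left(h - h\right) = 21 - 0 = 21 + 0 = 21$)
$U{\left(g \right)} = g^{2} - 208 g$
$t = 41215$ ($t = \left(-4 - 14\right) \left(-208 - 18\right) - -37147 = \left(-4 - 14\right) \left(-208 - 18\right) + 37147 = - 18 \left(-208 - 18\right) + 37147 = \left(-18\right) \left(-226\right) + 37147 = 4068 + 37147 = 41215$)
$\frac{F{\left(-75 \right)}}{t} = \frac{21}{41215}$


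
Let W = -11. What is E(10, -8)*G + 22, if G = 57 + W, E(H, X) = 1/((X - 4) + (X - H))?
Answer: 307/15 ≈ 20.467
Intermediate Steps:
E(H, X) = 1/(-4 - H + 2*X) (E(H, X) = 1/((-4 + X) + (X - H)) = 1/(-4 - H + 2*X))
G = 46 (G = 57 - 11 = 46)
E(10, -8)*G + 22 = -1/(4 + 10 - 2*(-8))*46 + 22 = -1/(4 + 10 + 16)*46 + 22 = -1/30*46 + 22 = -23/15 + 22 = 307/15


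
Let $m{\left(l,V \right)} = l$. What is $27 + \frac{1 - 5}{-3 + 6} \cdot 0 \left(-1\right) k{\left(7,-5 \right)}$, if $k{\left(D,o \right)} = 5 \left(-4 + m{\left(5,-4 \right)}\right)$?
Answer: $27$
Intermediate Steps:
$k{\left(D,o \right)} = 5$ ($k{\left(D,o \right)} = 5 \left(-4 + 5\right) = 5 \cdot 1 = 5$)
$27 + \frac{1 - 5}{-3 + 6} \cdot 0 \left(-1\right) k{\left(7,-5 \right)} = 27 + \frac{1 - 5}{-3 + 6} \cdot 0 \left(-1\right) 5 = 27 + - \frac{4}{3} \cdot 0 \left(-1\right) 5 = 27 + \left(-4\right) \frac{1}{3} \cdot 0 \left(-1\right) 5 = 27 + \left(- \frac{4}{3}\right) 0 \left(-1\right) 5 = 27 + 0 \left(-1\right) 5 = 27 + 0 \cdot 5 = 27 + 0 = 27$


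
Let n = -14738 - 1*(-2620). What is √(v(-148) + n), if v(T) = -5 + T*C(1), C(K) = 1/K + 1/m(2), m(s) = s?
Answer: I*√12345 ≈ 111.11*I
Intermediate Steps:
n = -12118 (n = -14738 + 2620 = -12118)
C(K) = ½ + 1/K (C(K) = 1/K + 1/2 = 1/K + 1*(½) = 1/K + ½ = ½ + 1/K)
v(T) = -5 + 3*T/2 (v(T) = -5 + T*((½)*(2 + 1)/1) = -5 + T*((½)*1*3) = -5 + T*(3/2) = -5 + 3*T/2)
√(v(-148) + n) = √((-5 + (3/2)*(-148)) - 12118) = √((-5 - 222) - 12118) = √(-227 - 12118) = √(-12345) = I*√12345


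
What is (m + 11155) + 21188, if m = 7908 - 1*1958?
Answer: 38293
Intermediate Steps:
m = 5950 (m = 7908 - 1958 = 5950)
(m + 11155) + 21188 = (5950 + 11155) + 21188 = 17105 + 21188 = 38293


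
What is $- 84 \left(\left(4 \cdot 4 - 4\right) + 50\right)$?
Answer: $-5208$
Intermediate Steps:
$- 84 \left(\left(4 \cdot 4 - 4\right) + 50\right) = - 84 \left(\left(16 - 4\right) + 50\right) = - 84 \left(12 + 50\right) = \left(-84\right) 62 = -5208$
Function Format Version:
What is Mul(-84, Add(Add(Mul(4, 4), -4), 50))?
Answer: -5208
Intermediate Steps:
Mul(-84, Add(Add(Mul(4, 4), -4), 50)) = Mul(-84, Add(Add(16, -4), 50)) = Mul(-84, Add(12, 50)) = Mul(-84, 62) = -5208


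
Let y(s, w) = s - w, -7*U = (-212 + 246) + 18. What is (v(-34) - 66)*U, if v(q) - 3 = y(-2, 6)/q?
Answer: 55484/119 ≈ 466.25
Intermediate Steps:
U = -52/7 (U = -((-212 + 246) + 18)/7 = -(34 + 18)/7 = -⅐*52 = -52/7 ≈ -7.4286)
v(q) = 3 - 8/q (v(q) = 3 + (-2 - 1*6)/q = 3 + (-2 - 6)/q = 3 - 8/q)
(v(-34) - 66)*U = ((3 - 8/(-34)) - 66)*(-52/7) = ((3 - 8*(-1/34)) - 66)*(-52/7) = ((3 + 4/17) - 66)*(-52/7) = (55/17 - 66)*(-52/7) = -1067/17*(-52/7) = 55484/119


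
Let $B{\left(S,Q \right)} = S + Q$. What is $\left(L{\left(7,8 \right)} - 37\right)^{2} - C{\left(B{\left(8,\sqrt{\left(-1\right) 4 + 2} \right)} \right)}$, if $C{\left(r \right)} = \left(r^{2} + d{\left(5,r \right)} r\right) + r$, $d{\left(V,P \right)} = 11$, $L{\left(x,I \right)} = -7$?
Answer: $1778 - 28 i \sqrt{2} \approx 1778.0 - 39.598 i$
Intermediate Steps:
$B{\left(S,Q \right)} = Q + S$
$C{\left(r \right)} = r^{2} + 12 r$ ($C{\left(r \right)} = \left(r^{2} + 11 r\right) + r = r^{2} + 12 r$)
$\left(L{\left(7,8 \right)} - 37\right)^{2} - C{\left(B{\left(8,\sqrt{\left(-1\right) 4 + 2} \right)} \right)} = \left(-7 - 37\right)^{2} - \left(\sqrt{\left(-1\right) 4 + 2} + 8\right) \left(12 + \left(\sqrt{\left(-1\right) 4 + 2} + 8\right)\right) = \left(-44\right)^{2} - \left(\sqrt{-4 + 2} + 8\right) \left(12 + \left(\sqrt{-4 + 2} + 8\right)\right) = 1936 - \left(\sqrt{-2} + 8\right) \left(12 + \left(\sqrt{-2} + 8\right)\right) = 1936 - \left(i \sqrt{2} + 8\right) \left(12 + \left(i \sqrt{2} + 8\right)\right) = 1936 - \left(8 + i \sqrt{2}\right) \left(12 + \left(8 + i \sqrt{2}\right)\right) = 1936 - \left(8 + i \sqrt{2}\right) \left(20 + i \sqrt{2}\right)$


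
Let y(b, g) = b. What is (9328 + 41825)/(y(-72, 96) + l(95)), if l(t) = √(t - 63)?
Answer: -460377/644 - 51153*√2/1288 ≈ -771.04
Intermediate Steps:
l(t) = √(-63 + t)
(9328 + 41825)/(y(-72, 96) + l(95)) = (9328 + 41825)/(-72 + √(-63 + 95)) = 51153/(-72 + √32) = 51153/(-72 + 4*√2)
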